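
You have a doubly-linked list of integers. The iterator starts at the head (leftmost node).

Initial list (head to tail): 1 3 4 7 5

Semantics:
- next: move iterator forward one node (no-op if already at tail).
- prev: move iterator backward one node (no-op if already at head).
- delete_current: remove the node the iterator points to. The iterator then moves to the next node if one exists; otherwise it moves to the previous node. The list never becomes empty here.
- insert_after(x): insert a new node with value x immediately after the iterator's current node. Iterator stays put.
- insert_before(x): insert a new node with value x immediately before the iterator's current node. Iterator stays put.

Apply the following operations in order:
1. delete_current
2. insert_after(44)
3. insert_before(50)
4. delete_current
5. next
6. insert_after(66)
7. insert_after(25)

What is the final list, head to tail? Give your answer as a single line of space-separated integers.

After 1 (delete_current): list=[3, 4, 7, 5] cursor@3
After 2 (insert_after(44)): list=[3, 44, 4, 7, 5] cursor@3
After 3 (insert_before(50)): list=[50, 3, 44, 4, 7, 5] cursor@3
After 4 (delete_current): list=[50, 44, 4, 7, 5] cursor@44
After 5 (next): list=[50, 44, 4, 7, 5] cursor@4
After 6 (insert_after(66)): list=[50, 44, 4, 66, 7, 5] cursor@4
After 7 (insert_after(25)): list=[50, 44, 4, 25, 66, 7, 5] cursor@4

Answer: 50 44 4 25 66 7 5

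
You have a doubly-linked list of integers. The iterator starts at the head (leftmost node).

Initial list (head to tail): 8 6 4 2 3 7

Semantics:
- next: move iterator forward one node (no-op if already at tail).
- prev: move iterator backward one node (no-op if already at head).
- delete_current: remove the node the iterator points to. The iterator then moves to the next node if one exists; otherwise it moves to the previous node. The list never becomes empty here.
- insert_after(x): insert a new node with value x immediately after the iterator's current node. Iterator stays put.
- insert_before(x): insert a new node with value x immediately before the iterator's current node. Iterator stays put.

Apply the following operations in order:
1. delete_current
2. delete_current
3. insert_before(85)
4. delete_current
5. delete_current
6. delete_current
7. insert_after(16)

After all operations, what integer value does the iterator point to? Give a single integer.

Answer: 7

Derivation:
After 1 (delete_current): list=[6, 4, 2, 3, 7] cursor@6
After 2 (delete_current): list=[4, 2, 3, 7] cursor@4
After 3 (insert_before(85)): list=[85, 4, 2, 3, 7] cursor@4
After 4 (delete_current): list=[85, 2, 3, 7] cursor@2
After 5 (delete_current): list=[85, 3, 7] cursor@3
After 6 (delete_current): list=[85, 7] cursor@7
After 7 (insert_after(16)): list=[85, 7, 16] cursor@7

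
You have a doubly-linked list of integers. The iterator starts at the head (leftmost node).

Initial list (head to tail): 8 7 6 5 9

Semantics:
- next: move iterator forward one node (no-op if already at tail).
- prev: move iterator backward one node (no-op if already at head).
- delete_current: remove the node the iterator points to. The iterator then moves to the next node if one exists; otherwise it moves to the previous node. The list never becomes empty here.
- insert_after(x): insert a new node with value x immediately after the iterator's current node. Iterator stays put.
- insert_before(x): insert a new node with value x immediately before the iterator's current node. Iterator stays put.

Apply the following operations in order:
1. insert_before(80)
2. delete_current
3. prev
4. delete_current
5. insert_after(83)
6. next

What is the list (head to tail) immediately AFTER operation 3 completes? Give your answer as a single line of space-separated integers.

Answer: 80 7 6 5 9

Derivation:
After 1 (insert_before(80)): list=[80, 8, 7, 6, 5, 9] cursor@8
After 2 (delete_current): list=[80, 7, 6, 5, 9] cursor@7
After 3 (prev): list=[80, 7, 6, 5, 9] cursor@80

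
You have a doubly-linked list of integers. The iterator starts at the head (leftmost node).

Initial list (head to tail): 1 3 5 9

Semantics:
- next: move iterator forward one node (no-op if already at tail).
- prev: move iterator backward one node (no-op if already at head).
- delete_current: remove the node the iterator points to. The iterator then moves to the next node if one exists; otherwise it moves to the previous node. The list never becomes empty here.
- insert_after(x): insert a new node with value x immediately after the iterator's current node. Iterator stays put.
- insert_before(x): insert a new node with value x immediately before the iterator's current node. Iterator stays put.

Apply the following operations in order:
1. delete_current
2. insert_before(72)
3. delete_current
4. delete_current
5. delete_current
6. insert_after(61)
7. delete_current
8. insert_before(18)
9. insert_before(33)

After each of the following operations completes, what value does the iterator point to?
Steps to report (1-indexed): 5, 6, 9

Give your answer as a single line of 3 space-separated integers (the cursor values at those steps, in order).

Answer: 72 72 61

Derivation:
After 1 (delete_current): list=[3, 5, 9] cursor@3
After 2 (insert_before(72)): list=[72, 3, 5, 9] cursor@3
After 3 (delete_current): list=[72, 5, 9] cursor@5
After 4 (delete_current): list=[72, 9] cursor@9
After 5 (delete_current): list=[72] cursor@72
After 6 (insert_after(61)): list=[72, 61] cursor@72
After 7 (delete_current): list=[61] cursor@61
After 8 (insert_before(18)): list=[18, 61] cursor@61
After 9 (insert_before(33)): list=[18, 33, 61] cursor@61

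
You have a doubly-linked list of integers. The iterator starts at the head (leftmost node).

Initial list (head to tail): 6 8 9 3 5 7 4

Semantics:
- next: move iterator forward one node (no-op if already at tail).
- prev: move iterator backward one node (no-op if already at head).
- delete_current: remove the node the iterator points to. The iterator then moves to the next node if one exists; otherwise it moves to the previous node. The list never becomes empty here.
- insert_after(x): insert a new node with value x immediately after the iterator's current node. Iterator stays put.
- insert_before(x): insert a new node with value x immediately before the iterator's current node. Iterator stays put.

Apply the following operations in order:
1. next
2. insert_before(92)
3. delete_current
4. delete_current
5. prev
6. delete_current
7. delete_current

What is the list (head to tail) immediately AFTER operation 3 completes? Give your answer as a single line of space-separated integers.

Answer: 6 92 9 3 5 7 4

Derivation:
After 1 (next): list=[6, 8, 9, 3, 5, 7, 4] cursor@8
After 2 (insert_before(92)): list=[6, 92, 8, 9, 3, 5, 7, 4] cursor@8
After 3 (delete_current): list=[6, 92, 9, 3, 5, 7, 4] cursor@9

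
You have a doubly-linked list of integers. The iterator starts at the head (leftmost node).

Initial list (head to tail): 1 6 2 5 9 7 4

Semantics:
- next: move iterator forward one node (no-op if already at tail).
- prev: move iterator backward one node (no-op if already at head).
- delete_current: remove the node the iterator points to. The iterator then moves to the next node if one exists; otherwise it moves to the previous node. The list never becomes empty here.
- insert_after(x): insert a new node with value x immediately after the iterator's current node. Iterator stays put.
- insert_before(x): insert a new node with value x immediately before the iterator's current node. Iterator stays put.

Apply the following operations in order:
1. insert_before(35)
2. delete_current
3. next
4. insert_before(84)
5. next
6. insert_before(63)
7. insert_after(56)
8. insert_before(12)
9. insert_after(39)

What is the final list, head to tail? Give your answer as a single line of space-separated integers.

Answer: 35 6 84 2 63 12 5 39 56 9 7 4

Derivation:
After 1 (insert_before(35)): list=[35, 1, 6, 2, 5, 9, 7, 4] cursor@1
After 2 (delete_current): list=[35, 6, 2, 5, 9, 7, 4] cursor@6
After 3 (next): list=[35, 6, 2, 5, 9, 7, 4] cursor@2
After 4 (insert_before(84)): list=[35, 6, 84, 2, 5, 9, 7, 4] cursor@2
After 5 (next): list=[35, 6, 84, 2, 5, 9, 7, 4] cursor@5
After 6 (insert_before(63)): list=[35, 6, 84, 2, 63, 5, 9, 7, 4] cursor@5
After 7 (insert_after(56)): list=[35, 6, 84, 2, 63, 5, 56, 9, 7, 4] cursor@5
After 8 (insert_before(12)): list=[35, 6, 84, 2, 63, 12, 5, 56, 9, 7, 4] cursor@5
After 9 (insert_after(39)): list=[35, 6, 84, 2, 63, 12, 5, 39, 56, 9, 7, 4] cursor@5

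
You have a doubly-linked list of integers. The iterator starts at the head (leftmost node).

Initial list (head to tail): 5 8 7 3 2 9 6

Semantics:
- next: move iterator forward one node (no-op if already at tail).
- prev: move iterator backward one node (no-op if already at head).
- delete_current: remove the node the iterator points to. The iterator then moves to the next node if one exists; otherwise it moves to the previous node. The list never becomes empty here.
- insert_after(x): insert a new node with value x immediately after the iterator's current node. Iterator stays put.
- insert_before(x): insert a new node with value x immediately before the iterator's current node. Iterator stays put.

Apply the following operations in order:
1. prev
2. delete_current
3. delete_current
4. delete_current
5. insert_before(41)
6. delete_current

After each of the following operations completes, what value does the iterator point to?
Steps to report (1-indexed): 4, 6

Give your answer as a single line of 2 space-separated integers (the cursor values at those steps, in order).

After 1 (prev): list=[5, 8, 7, 3, 2, 9, 6] cursor@5
After 2 (delete_current): list=[8, 7, 3, 2, 9, 6] cursor@8
After 3 (delete_current): list=[7, 3, 2, 9, 6] cursor@7
After 4 (delete_current): list=[3, 2, 9, 6] cursor@3
After 5 (insert_before(41)): list=[41, 3, 2, 9, 6] cursor@3
After 6 (delete_current): list=[41, 2, 9, 6] cursor@2

Answer: 3 2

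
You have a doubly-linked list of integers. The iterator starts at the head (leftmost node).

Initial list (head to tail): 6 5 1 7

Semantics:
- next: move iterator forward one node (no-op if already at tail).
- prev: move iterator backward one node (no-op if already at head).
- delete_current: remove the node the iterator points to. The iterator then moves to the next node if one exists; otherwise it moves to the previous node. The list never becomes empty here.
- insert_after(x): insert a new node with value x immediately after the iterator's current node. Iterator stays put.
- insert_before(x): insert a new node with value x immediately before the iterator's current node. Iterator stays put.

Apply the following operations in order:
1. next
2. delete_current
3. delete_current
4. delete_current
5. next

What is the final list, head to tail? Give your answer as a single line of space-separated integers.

Answer: 6

Derivation:
After 1 (next): list=[6, 5, 1, 7] cursor@5
After 2 (delete_current): list=[6, 1, 7] cursor@1
After 3 (delete_current): list=[6, 7] cursor@7
After 4 (delete_current): list=[6] cursor@6
After 5 (next): list=[6] cursor@6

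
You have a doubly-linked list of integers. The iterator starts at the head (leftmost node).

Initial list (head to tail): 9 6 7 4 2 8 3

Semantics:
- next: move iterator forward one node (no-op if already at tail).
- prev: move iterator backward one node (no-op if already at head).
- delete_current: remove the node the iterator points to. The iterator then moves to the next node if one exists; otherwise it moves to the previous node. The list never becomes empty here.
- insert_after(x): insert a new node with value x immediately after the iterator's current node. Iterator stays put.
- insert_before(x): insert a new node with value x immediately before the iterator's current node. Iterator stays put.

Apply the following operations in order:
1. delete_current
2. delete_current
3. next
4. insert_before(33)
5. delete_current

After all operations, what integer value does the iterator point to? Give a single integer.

Answer: 2

Derivation:
After 1 (delete_current): list=[6, 7, 4, 2, 8, 3] cursor@6
After 2 (delete_current): list=[7, 4, 2, 8, 3] cursor@7
After 3 (next): list=[7, 4, 2, 8, 3] cursor@4
After 4 (insert_before(33)): list=[7, 33, 4, 2, 8, 3] cursor@4
After 5 (delete_current): list=[7, 33, 2, 8, 3] cursor@2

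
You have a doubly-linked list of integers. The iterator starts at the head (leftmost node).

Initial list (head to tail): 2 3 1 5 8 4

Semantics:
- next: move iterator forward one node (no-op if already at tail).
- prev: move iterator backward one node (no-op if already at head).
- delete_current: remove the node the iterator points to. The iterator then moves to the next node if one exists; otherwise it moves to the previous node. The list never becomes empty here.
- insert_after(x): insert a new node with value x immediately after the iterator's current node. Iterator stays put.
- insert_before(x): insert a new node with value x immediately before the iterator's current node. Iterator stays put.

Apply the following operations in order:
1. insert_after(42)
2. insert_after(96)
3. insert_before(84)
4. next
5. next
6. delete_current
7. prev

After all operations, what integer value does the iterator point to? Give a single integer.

Answer: 96

Derivation:
After 1 (insert_after(42)): list=[2, 42, 3, 1, 5, 8, 4] cursor@2
After 2 (insert_after(96)): list=[2, 96, 42, 3, 1, 5, 8, 4] cursor@2
After 3 (insert_before(84)): list=[84, 2, 96, 42, 3, 1, 5, 8, 4] cursor@2
After 4 (next): list=[84, 2, 96, 42, 3, 1, 5, 8, 4] cursor@96
After 5 (next): list=[84, 2, 96, 42, 3, 1, 5, 8, 4] cursor@42
After 6 (delete_current): list=[84, 2, 96, 3, 1, 5, 8, 4] cursor@3
After 7 (prev): list=[84, 2, 96, 3, 1, 5, 8, 4] cursor@96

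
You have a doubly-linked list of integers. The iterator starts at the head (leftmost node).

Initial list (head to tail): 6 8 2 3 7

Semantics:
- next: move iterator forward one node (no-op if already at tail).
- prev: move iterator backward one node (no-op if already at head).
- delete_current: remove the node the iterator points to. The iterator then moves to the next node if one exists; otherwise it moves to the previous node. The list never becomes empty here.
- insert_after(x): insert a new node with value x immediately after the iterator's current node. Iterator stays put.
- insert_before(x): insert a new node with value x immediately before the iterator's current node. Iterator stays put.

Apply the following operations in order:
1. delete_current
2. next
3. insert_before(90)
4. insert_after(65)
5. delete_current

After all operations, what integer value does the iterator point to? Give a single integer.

Answer: 65

Derivation:
After 1 (delete_current): list=[8, 2, 3, 7] cursor@8
After 2 (next): list=[8, 2, 3, 7] cursor@2
After 3 (insert_before(90)): list=[8, 90, 2, 3, 7] cursor@2
After 4 (insert_after(65)): list=[8, 90, 2, 65, 3, 7] cursor@2
After 5 (delete_current): list=[8, 90, 65, 3, 7] cursor@65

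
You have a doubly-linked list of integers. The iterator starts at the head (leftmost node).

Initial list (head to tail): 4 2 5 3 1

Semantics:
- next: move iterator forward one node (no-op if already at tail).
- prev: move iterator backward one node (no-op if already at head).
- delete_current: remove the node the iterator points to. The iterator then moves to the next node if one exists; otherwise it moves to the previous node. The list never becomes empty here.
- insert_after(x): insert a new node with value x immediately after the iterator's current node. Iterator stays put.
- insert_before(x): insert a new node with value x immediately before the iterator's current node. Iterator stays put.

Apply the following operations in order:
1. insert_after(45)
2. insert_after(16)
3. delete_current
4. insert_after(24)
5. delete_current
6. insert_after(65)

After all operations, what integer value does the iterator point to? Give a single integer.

After 1 (insert_after(45)): list=[4, 45, 2, 5, 3, 1] cursor@4
After 2 (insert_after(16)): list=[4, 16, 45, 2, 5, 3, 1] cursor@4
After 3 (delete_current): list=[16, 45, 2, 5, 3, 1] cursor@16
After 4 (insert_after(24)): list=[16, 24, 45, 2, 5, 3, 1] cursor@16
After 5 (delete_current): list=[24, 45, 2, 5, 3, 1] cursor@24
After 6 (insert_after(65)): list=[24, 65, 45, 2, 5, 3, 1] cursor@24

Answer: 24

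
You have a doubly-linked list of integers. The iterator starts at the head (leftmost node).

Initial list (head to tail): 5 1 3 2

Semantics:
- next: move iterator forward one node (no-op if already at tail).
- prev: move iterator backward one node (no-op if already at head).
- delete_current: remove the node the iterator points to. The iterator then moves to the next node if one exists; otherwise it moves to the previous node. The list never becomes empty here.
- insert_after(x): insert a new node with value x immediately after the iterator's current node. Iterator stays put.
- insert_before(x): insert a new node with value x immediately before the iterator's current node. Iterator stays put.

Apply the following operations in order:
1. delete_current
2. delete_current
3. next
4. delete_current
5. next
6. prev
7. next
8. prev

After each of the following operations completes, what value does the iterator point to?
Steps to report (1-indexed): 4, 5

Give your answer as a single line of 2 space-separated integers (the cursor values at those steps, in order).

After 1 (delete_current): list=[1, 3, 2] cursor@1
After 2 (delete_current): list=[3, 2] cursor@3
After 3 (next): list=[3, 2] cursor@2
After 4 (delete_current): list=[3] cursor@3
After 5 (next): list=[3] cursor@3
After 6 (prev): list=[3] cursor@3
After 7 (next): list=[3] cursor@3
After 8 (prev): list=[3] cursor@3

Answer: 3 3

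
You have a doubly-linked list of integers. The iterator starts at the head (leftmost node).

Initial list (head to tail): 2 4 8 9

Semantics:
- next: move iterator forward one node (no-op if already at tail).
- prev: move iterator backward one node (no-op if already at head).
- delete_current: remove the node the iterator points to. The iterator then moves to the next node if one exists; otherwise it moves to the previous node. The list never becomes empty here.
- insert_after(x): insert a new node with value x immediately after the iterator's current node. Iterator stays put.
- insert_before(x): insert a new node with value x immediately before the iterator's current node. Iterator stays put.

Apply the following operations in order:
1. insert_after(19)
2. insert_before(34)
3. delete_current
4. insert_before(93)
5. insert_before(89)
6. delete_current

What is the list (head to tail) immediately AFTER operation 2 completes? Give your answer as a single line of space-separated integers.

After 1 (insert_after(19)): list=[2, 19, 4, 8, 9] cursor@2
After 2 (insert_before(34)): list=[34, 2, 19, 4, 8, 9] cursor@2

Answer: 34 2 19 4 8 9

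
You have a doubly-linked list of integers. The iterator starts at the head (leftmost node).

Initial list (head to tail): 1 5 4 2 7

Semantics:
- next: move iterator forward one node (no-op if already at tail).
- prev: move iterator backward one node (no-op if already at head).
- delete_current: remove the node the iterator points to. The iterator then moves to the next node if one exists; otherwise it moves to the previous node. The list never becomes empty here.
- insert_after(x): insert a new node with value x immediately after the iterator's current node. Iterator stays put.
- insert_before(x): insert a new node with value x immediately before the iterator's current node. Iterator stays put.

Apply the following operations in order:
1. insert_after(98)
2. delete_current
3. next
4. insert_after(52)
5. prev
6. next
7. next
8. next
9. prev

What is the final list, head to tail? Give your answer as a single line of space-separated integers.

Answer: 98 5 52 4 2 7

Derivation:
After 1 (insert_after(98)): list=[1, 98, 5, 4, 2, 7] cursor@1
After 2 (delete_current): list=[98, 5, 4, 2, 7] cursor@98
After 3 (next): list=[98, 5, 4, 2, 7] cursor@5
After 4 (insert_after(52)): list=[98, 5, 52, 4, 2, 7] cursor@5
After 5 (prev): list=[98, 5, 52, 4, 2, 7] cursor@98
After 6 (next): list=[98, 5, 52, 4, 2, 7] cursor@5
After 7 (next): list=[98, 5, 52, 4, 2, 7] cursor@52
After 8 (next): list=[98, 5, 52, 4, 2, 7] cursor@4
After 9 (prev): list=[98, 5, 52, 4, 2, 7] cursor@52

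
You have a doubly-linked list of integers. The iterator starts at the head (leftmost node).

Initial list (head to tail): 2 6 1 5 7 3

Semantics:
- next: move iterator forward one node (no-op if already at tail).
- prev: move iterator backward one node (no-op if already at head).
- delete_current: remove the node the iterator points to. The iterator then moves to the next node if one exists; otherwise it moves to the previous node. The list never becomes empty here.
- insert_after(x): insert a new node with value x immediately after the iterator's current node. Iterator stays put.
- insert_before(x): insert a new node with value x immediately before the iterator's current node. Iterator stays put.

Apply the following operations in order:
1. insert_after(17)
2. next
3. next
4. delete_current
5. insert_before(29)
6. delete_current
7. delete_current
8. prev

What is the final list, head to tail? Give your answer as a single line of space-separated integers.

Answer: 2 17 29 7 3

Derivation:
After 1 (insert_after(17)): list=[2, 17, 6, 1, 5, 7, 3] cursor@2
After 2 (next): list=[2, 17, 6, 1, 5, 7, 3] cursor@17
After 3 (next): list=[2, 17, 6, 1, 5, 7, 3] cursor@6
After 4 (delete_current): list=[2, 17, 1, 5, 7, 3] cursor@1
After 5 (insert_before(29)): list=[2, 17, 29, 1, 5, 7, 3] cursor@1
After 6 (delete_current): list=[2, 17, 29, 5, 7, 3] cursor@5
After 7 (delete_current): list=[2, 17, 29, 7, 3] cursor@7
After 8 (prev): list=[2, 17, 29, 7, 3] cursor@29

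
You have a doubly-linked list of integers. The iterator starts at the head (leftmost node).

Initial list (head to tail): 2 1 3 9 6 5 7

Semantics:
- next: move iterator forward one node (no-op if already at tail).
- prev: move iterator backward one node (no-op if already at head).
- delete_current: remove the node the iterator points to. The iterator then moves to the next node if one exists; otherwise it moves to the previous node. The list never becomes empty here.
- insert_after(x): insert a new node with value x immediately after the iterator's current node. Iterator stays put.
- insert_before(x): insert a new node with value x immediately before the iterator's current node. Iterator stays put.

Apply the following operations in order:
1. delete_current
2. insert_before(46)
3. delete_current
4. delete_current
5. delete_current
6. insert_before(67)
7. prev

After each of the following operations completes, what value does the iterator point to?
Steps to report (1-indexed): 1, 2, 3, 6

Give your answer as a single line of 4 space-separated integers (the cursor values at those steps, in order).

After 1 (delete_current): list=[1, 3, 9, 6, 5, 7] cursor@1
After 2 (insert_before(46)): list=[46, 1, 3, 9, 6, 5, 7] cursor@1
After 3 (delete_current): list=[46, 3, 9, 6, 5, 7] cursor@3
After 4 (delete_current): list=[46, 9, 6, 5, 7] cursor@9
After 5 (delete_current): list=[46, 6, 5, 7] cursor@6
After 6 (insert_before(67)): list=[46, 67, 6, 5, 7] cursor@6
After 7 (prev): list=[46, 67, 6, 5, 7] cursor@67

Answer: 1 1 3 6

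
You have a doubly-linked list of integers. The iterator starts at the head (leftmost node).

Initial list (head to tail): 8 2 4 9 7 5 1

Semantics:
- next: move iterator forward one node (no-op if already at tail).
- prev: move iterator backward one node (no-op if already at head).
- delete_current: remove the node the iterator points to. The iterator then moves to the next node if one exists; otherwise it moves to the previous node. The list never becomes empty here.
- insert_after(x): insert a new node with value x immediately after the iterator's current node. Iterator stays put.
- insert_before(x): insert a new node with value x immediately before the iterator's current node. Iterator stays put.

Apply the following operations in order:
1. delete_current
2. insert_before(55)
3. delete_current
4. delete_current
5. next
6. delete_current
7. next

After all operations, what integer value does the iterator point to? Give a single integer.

Answer: 1

Derivation:
After 1 (delete_current): list=[2, 4, 9, 7, 5, 1] cursor@2
After 2 (insert_before(55)): list=[55, 2, 4, 9, 7, 5, 1] cursor@2
After 3 (delete_current): list=[55, 4, 9, 7, 5, 1] cursor@4
After 4 (delete_current): list=[55, 9, 7, 5, 1] cursor@9
After 5 (next): list=[55, 9, 7, 5, 1] cursor@7
After 6 (delete_current): list=[55, 9, 5, 1] cursor@5
After 7 (next): list=[55, 9, 5, 1] cursor@1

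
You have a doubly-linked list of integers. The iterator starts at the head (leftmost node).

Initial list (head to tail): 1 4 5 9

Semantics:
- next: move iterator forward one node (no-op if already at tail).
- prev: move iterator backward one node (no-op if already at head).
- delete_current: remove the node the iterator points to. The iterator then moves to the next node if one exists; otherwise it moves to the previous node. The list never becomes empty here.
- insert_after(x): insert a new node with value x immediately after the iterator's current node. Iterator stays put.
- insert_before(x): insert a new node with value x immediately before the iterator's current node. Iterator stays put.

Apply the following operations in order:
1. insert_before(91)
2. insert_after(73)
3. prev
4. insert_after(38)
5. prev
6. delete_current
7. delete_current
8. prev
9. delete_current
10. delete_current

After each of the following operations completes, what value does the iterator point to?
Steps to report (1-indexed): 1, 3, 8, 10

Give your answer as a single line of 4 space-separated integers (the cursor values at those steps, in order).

Answer: 1 91 1 4

Derivation:
After 1 (insert_before(91)): list=[91, 1, 4, 5, 9] cursor@1
After 2 (insert_after(73)): list=[91, 1, 73, 4, 5, 9] cursor@1
After 3 (prev): list=[91, 1, 73, 4, 5, 9] cursor@91
After 4 (insert_after(38)): list=[91, 38, 1, 73, 4, 5, 9] cursor@91
After 5 (prev): list=[91, 38, 1, 73, 4, 5, 9] cursor@91
After 6 (delete_current): list=[38, 1, 73, 4, 5, 9] cursor@38
After 7 (delete_current): list=[1, 73, 4, 5, 9] cursor@1
After 8 (prev): list=[1, 73, 4, 5, 9] cursor@1
After 9 (delete_current): list=[73, 4, 5, 9] cursor@73
After 10 (delete_current): list=[4, 5, 9] cursor@4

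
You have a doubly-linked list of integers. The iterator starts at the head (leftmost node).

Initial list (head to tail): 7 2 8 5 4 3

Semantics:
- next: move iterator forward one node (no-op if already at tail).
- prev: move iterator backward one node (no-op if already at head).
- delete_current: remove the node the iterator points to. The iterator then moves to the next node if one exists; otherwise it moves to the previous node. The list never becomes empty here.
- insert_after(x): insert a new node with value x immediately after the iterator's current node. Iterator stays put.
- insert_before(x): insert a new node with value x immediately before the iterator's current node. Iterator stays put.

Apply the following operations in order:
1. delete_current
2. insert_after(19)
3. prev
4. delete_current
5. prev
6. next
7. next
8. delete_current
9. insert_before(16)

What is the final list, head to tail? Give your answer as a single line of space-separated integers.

Answer: 19 8 16 4 3

Derivation:
After 1 (delete_current): list=[2, 8, 5, 4, 3] cursor@2
After 2 (insert_after(19)): list=[2, 19, 8, 5, 4, 3] cursor@2
After 3 (prev): list=[2, 19, 8, 5, 4, 3] cursor@2
After 4 (delete_current): list=[19, 8, 5, 4, 3] cursor@19
After 5 (prev): list=[19, 8, 5, 4, 3] cursor@19
After 6 (next): list=[19, 8, 5, 4, 3] cursor@8
After 7 (next): list=[19, 8, 5, 4, 3] cursor@5
After 8 (delete_current): list=[19, 8, 4, 3] cursor@4
After 9 (insert_before(16)): list=[19, 8, 16, 4, 3] cursor@4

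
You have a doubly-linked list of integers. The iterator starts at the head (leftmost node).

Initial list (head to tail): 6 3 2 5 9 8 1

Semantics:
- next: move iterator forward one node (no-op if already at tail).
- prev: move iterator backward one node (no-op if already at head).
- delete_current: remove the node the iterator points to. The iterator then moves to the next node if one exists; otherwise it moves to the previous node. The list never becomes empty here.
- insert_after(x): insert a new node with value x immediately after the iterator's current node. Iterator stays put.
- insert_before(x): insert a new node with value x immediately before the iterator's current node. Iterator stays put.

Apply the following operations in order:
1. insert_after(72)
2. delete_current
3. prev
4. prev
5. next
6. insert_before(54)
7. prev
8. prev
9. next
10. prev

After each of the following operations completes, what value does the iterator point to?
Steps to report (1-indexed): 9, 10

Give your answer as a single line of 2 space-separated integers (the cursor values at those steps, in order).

Answer: 54 72

Derivation:
After 1 (insert_after(72)): list=[6, 72, 3, 2, 5, 9, 8, 1] cursor@6
After 2 (delete_current): list=[72, 3, 2, 5, 9, 8, 1] cursor@72
After 3 (prev): list=[72, 3, 2, 5, 9, 8, 1] cursor@72
After 4 (prev): list=[72, 3, 2, 5, 9, 8, 1] cursor@72
After 5 (next): list=[72, 3, 2, 5, 9, 8, 1] cursor@3
After 6 (insert_before(54)): list=[72, 54, 3, 2, 5, 9, 8, 1] cursor@3
After 7 (prev): list=[72, 54, 3, 2, 5, 9, 8, 1] cursor@54
After 8 (prev): list=[72, 54, 3, 2, 5, 9, 8, 1] cursor@72
After 9 (next): list=[72, 54, 3, 2, 5, 9, 8, 1] cursor@54
After 10 (prev): list=[72, 54, 3, 2, 5, 9, 8, 1] cursor@72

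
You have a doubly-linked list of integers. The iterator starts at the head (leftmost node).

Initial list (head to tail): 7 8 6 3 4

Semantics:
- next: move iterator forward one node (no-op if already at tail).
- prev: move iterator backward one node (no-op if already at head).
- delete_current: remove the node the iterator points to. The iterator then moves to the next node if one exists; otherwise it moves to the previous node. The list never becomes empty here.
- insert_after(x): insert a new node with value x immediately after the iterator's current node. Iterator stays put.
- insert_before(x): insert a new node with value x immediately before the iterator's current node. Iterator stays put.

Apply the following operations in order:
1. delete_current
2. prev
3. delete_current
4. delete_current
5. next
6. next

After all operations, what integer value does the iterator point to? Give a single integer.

After 1 (delete_current): list=[8, 6, 3, 4] cursor@8
After 2 (prev): list=[8, 6, 3, 4] cursor@8
After 3 (delete_current): list=[6, 3, 4] cursor@6
After 4 (delete_current): list=[3, 4] cursor@3
After 5 (next): list=[3, 4] cursor@4
After 6 (next): list=[3, 4] cursor@4

Answer: 4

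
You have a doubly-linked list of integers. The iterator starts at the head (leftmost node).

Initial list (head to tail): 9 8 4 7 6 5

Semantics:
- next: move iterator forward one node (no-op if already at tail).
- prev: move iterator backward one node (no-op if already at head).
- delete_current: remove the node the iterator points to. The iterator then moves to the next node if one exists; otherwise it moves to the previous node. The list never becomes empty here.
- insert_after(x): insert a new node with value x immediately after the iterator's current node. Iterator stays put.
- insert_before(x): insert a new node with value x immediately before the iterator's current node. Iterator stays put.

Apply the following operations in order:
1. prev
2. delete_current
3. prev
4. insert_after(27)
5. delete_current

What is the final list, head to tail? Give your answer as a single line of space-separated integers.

After 1 (prev): list=[9, 8, 4, 7, 6, 5] cursor@9
After 2 (delete_current): list=[8, 4, 7, 6, 5] cursor@8
After 3 (prev): list=[8, 4, 7, 6, 5] cursor@8
After 4 (insert_after(27)): list=[8, 27, 4, 7, 6, 5] cursor@8
After 5 (delete_current): list=[27, 4, 7, 6, 5] cursor@27

Answer: 27 4 7 6 5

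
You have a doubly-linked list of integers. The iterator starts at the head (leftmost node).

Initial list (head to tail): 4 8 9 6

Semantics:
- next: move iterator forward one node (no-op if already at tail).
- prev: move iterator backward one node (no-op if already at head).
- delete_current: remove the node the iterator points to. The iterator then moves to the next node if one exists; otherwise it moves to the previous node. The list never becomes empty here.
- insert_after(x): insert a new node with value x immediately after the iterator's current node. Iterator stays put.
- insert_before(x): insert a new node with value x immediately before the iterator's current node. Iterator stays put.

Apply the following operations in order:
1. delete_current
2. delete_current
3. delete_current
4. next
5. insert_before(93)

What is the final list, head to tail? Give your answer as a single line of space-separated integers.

After 1 (delete_current): list=[8, 9, 6] cursor@8
After 2 (delete_current): list=[9, 6] cursor@9
After 3 (delete_current): list=[6] cursor@6
After 4 (next): list=[6] cursor@6
After 5 (insert_before(93)): list=[93, 6] cursor@6

Answer: 93 6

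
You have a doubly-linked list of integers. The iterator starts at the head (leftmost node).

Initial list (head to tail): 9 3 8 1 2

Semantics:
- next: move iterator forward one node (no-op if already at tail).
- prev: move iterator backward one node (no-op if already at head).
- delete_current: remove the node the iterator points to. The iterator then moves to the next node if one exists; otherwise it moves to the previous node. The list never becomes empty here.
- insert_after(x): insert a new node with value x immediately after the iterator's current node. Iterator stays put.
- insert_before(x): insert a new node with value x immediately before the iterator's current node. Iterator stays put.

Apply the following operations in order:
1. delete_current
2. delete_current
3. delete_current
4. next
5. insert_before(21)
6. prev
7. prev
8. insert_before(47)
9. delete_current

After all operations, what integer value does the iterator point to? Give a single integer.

Answer: 21

Derivation:
After 1 (delete_current): list=[3, 8, 1, 2] cursor@3
After 2 (delete_current): list=[8, 1, 2] cursor@8
After 3 (delete_current): list=[1, 2] cursor@1
After 4 (next): list=[1, 2] cursor@2
After 5 (insert_before(21)): list=[1, 21, 2] cursor@2
After 6 (prev): list=[1, 21, 2] cursor@21
After 7 (prev): list=[1, 21, 2] cursor@1
After 8 (insert_before(47)): list=[47, 1, 21, 2] cursor@1
After 9 (delete_current): list=[47, 21, 2] cursor@21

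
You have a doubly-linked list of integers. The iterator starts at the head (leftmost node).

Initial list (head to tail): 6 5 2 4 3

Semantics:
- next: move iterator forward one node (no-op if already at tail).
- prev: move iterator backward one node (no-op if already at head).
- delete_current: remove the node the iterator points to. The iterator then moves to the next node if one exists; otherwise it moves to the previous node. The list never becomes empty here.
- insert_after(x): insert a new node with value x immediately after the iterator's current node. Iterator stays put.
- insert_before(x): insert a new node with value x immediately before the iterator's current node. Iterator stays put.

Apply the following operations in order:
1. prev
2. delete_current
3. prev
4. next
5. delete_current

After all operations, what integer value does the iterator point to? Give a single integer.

Answer: 4

Derivation:
After 1 (prev): list=[6, 5, 2, 4, 3] cursor@6
After 2 (delete_current): list=[5, 2, 4, 3] cursor@5
After 3 (prev): list=[5, 2, 4, 3] cursor@5
After 4 (next): list=[5, 2, 4, 3] cursor@2
After 5 (delete_current): list=[5, 4, 3] cursor@4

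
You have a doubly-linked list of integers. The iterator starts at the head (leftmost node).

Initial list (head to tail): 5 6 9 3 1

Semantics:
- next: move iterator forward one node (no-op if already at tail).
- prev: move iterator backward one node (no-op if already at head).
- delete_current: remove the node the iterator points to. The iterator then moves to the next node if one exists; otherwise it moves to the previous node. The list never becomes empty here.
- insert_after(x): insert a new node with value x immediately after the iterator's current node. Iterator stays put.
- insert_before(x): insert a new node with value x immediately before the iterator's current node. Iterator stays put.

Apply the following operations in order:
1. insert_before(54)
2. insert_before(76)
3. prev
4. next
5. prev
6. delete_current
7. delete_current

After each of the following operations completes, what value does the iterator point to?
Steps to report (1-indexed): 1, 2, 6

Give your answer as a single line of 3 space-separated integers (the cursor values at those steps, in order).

Answer: 5 5 5

Derivation:
After 1 (insert_before(54)): list=[54, 5, 6, 9, 3, 1] cursor@5
After 2 (insert_before(76)): list=[54, 76, 5, 6, 9, 3, 1] cursor@5
After 3 (prev): list=[54, 76, 5, 6, 9, 3, 1] cursor@76
After 4 (next): list=[54, 76, 5, 6, 9, 3, 1] cursor@5
After 5 (prev): list=[54, 76, 5, 6, 9, 3, 1] cursor@76
After 6 (delete_current): list=[54, 5, 6, 9, 3, 1] cursor@5
After 7 (delete_current): list=[54, 6, 9, 3, 1] cursor@6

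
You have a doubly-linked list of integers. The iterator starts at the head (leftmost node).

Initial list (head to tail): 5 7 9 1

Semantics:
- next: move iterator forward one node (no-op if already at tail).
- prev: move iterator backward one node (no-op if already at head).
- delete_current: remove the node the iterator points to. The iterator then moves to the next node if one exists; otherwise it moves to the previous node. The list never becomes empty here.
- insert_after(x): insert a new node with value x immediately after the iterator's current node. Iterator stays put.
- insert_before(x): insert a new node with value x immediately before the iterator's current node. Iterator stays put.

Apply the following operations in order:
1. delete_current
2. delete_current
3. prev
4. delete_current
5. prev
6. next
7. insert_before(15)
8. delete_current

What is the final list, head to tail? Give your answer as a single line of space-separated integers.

Answer: 15

Derivation:
After 1 (delete_current): list=[7, 9, 1] cursor@7
After 2 (delete_current): list=[9, 1] cursor@9
After 3 (prev): list=[9, 1] cursor@9
After 4 (delete_current): list=[1] cursor@1
After 5 (prev): list=[1] cursor@1
After 6 (next): list=[1] cursor@1
After 7 (insert_before(15)): list=[15, 1] cursor@1
After 8 (delete_current): list=[15] cursor@15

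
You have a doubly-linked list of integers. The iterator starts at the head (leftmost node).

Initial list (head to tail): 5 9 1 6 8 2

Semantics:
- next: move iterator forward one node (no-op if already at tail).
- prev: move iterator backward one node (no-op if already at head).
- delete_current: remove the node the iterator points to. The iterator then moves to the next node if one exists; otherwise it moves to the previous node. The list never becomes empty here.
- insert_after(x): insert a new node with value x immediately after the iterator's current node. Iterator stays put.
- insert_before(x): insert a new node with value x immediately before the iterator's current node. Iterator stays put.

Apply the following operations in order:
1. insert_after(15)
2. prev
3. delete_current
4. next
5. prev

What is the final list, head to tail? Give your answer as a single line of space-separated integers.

After 1 (insert_after(15)): list=[5, 15, 9, 1, 6, 8, 2] cursor@5
After 2 (prev): list=[5, 15, 9, 1, 6, 8, 2] cursor@5
After 3 (delete_current): list=[15, 9, 1, 6, 8, 2] cursor@15
After 4 (next): list=[15, 9, 1, 6, 8, 2] cursor@9
After 5 (prev): list=[15, 9, 1, 6, 8, 2] cursor@15

Answer: 15 9 1 6 8 2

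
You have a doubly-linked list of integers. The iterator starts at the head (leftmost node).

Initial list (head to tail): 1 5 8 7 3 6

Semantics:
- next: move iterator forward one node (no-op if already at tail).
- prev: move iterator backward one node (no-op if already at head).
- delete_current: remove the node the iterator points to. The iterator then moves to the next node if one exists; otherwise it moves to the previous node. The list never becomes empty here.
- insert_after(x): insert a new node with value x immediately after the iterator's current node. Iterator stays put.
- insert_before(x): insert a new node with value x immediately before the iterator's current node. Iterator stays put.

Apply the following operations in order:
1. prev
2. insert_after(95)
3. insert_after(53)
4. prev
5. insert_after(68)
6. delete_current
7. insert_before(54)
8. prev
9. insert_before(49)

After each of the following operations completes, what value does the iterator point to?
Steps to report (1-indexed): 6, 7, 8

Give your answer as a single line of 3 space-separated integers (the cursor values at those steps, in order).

Answer: 68 68 54

Derivation:
After 1 (prev): list=[1, 5, 8, 7, 3, 6] cursor@1
After 2 (insert_after(95)): list=[1, 95, 5, 8, 7, 3, 6] cursor@1
After 3 (insert_after(53)): list=[1, 53, 95, 5, 8, 7, 3, 6] cursor@1
After 4 (prev): list=[1, 53, 95, 5, 8, 7, 3, 6] cursor@1
After 5 (insert_after(68)): list=[1, 68, 53, 95, 5, 8, 7, 3, 6] cursor@1
After 6 (delete_current): list=[68, 53, 95, 5, 8, 7, 3, 6] cursor@68
After 7 (insert_before(54)): list=[54, 68, 53, 95, 5, 8, 7, 3, 6] cursor@68
After 8 (prev): list=[54, 68, 53, 95, 5, 8, 7, 3, 6] cursor@54
After 9 (insert_before(49)): list=[49, 54, 68, 53, 95, 5, 8, 7, 3, 6] cursor@54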